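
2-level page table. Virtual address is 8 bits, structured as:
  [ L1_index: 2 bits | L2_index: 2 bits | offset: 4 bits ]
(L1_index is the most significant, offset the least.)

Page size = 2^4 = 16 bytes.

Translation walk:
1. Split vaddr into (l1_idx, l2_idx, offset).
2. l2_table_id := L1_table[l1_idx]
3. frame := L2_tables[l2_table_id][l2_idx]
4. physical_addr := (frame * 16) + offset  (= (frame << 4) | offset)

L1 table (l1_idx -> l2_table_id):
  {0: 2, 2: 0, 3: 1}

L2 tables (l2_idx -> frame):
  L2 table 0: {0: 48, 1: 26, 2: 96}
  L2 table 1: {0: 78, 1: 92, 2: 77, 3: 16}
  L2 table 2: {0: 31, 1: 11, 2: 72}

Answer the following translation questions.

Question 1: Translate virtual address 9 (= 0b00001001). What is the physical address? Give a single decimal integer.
Answer: 505

Derivation:
vaddr = 9 = 0b00001001
Split: l1_idx=0, l2_idx=0, offset=9
L1[0] = 2
L2[2][0] = 31
paddr = 31 * 16 + 9 = 505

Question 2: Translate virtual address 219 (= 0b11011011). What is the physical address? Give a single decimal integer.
vaddr = 219 = 0b11011011
Split: l1_idx=3, l2_idx=1, offset=11
L1[3] = 1
L2[1][1] = 92
paddr = 92 * 16 + 11 = 1483

Answer: 1483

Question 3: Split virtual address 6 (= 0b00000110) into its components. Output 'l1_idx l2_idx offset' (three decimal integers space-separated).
vaddr = 6 = 0b00000110
  top 2 bits -> l1_idx = 0
  next 2 bits -> l2_idx = 0
  bottom 4 bits -> offset = 6

Answer: 0 0 6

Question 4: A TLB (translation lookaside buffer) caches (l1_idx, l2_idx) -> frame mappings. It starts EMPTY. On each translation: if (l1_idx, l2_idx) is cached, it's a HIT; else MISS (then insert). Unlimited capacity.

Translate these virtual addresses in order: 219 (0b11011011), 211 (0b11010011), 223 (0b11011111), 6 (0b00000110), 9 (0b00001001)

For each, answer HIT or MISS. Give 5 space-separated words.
vaddr=219: (3,1) not in TLB -> MISS, insert
vaddr=211: (3,1) in TLB -> HIT
vaddr=223: (3,1) in TLB -> HIT
vaddr=6: (0,0) not in TLB -> MISS, insert
vaddr=9: (0,0) in TLB -> HIT

Answer: MISS HIT HIT MISS HIT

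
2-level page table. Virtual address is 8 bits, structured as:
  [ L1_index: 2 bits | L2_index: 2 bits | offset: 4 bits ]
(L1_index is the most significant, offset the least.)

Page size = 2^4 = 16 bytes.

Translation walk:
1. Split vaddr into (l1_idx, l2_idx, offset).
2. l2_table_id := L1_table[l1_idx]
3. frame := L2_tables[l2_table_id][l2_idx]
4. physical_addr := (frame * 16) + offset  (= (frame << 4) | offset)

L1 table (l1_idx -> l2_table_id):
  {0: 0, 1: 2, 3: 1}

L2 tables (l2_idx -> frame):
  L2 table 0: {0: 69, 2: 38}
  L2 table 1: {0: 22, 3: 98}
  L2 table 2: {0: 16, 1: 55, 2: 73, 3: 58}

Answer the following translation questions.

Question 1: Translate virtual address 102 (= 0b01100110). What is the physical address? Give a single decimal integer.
vaddr = 102 = 0b01100110
Split: l1_idx=1, l2_idx=2, offset=6
L1[1] = 2
L2[2][2] = 73
paddr = 73 * 16 + 6 = 1174

Answer: 1174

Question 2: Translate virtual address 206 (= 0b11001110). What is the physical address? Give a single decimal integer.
vaddr = 206 = 0b11001110
Split: l1_idx=3, l2_idx=0, offset=14
L1[3] = 1
L2[1][0] = 22
paddr = 22 * 16 + 14 = 366

Answer: 366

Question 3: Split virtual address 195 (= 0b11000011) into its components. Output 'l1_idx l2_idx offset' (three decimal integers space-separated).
vaddr = 195 = 0b11000011
  top 2 bits -> l1_idx = 3
  next 2 bits -> l2_idx = 0
  bottom 4 bits -> offset = 3

Answer: 3 0 3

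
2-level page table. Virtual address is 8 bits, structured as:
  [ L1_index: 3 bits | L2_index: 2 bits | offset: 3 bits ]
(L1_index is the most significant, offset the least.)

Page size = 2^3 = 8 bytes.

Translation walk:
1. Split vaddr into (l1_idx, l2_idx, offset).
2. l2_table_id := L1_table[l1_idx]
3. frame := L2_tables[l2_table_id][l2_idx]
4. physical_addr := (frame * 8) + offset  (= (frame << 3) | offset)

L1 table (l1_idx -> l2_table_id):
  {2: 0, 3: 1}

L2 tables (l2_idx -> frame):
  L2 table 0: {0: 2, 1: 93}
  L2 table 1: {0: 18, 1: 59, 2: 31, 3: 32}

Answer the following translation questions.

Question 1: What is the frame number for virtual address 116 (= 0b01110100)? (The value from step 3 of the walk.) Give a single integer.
Answer: 31

Derivation:
vaddr = 116: l1_idx=3, l2_idx=2
L1[3] = 1; L2[1][2] = 31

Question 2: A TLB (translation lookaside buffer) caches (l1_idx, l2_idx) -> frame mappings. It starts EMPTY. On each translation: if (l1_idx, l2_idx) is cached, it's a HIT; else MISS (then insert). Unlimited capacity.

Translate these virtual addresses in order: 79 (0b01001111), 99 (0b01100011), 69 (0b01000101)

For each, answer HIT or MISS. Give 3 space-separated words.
vaddr=79: (2,1) not in TLB -> MISS, insert
vaddr=99: (3,0) not in TLB -> MISS, insert
vaddr=69: (2,0) not in TLB -> MISS, insert

Answer: MISS MISS MISS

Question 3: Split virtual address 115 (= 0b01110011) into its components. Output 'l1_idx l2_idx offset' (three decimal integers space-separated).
Answer: 3 2 3

Derivation:
vaddr = 115 = 0b01110011
  top 3 bits -> l1_idx = 3
  next 2 bits -> l2_idx = 2
  bottom 3 bits -> offset = 3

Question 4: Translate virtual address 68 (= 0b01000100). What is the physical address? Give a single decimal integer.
Answer: 20

Derivation:
vaddr = 68 = 0b01000100
Split: l1_idx=2, l2_idx=0, offset=4
L1[2] = 0
L2[0][0] = 2
paddr = 2 * 8 + 4 = 20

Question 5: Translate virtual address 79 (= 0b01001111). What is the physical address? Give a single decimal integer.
Answer: 751

Derivation:
vaddr = 79 = 0b01001111
Split: l1_idx=2, l2_idx=1, offset=7
L1[2] = 0
L2[0][1] = 93
paddr = 93 * 8 + 7 = 751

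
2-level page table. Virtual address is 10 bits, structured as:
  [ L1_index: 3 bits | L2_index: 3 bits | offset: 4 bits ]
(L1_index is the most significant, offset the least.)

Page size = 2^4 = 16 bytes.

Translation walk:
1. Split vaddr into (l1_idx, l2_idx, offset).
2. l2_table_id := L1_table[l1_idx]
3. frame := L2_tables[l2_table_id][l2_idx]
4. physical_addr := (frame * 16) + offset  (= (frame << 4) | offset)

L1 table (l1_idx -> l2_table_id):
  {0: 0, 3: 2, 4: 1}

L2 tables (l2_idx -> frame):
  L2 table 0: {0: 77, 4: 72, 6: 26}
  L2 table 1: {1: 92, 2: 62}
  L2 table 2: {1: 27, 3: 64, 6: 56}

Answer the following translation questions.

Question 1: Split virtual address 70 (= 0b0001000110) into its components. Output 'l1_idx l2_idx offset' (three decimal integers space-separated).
Answer: 0 4 6

Derivation:
vaddr = 70 = 0b0001000110
  top 3 bits -> l1_idx = 0
  next 3 bits -> l2_idx = 4
  bottom 4 bits -> offset = 6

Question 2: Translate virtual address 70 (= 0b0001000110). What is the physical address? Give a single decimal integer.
Answer: 1158

Derivation:
vaddr = 70 = 0b0001000110
Split: l1_idx=0, l2_idx=4, offset=6
L1[0] = 0
L2[0][4] = 72
paddr = 72 * 16 + 6 = 1158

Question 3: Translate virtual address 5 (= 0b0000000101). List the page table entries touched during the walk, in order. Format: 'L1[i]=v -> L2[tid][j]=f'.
vaddr = 5 = 0b0000000101
Split: l1_idx=0, l2_idx=0, offset=5

Answer: L1[0]=0 -> L2[0][0]=77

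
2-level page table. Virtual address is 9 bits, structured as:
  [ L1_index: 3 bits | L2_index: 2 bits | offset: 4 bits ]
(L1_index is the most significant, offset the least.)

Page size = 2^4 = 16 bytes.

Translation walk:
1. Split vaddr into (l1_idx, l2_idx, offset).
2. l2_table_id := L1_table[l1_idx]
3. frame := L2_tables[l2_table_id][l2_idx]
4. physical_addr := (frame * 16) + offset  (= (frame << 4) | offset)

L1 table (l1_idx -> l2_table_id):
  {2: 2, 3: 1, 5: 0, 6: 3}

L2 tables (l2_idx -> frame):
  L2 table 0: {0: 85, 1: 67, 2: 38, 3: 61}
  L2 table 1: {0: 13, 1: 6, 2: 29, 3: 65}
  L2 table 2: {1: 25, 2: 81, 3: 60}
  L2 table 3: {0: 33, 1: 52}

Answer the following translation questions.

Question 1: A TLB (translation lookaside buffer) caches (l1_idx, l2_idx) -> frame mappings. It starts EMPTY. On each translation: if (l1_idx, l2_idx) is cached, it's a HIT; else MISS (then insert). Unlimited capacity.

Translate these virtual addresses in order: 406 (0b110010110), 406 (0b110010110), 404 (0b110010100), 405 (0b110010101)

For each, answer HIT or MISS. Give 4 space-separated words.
vaddr=406: (6,1) not in TLB -> MISS, insert
vaddr=406: (6,1) in TLB -> HIT
vaddr=404: (6,1) in TLB -> HIT
vaddr=405: (6,1) in TLB -> HIT

Answer: MISS HIT HIT HIT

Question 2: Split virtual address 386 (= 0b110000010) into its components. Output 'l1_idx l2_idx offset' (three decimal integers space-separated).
vaddr = 386 = 0b110000010
  top 3 bits -> l1_idx = 6
  next 2 bits -> l2_idx = 0
  bottom 4 bits -> offset = 2

Answer: 6 0 2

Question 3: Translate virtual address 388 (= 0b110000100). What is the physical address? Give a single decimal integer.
Answer: 532

Derivation:
vaddr = 388 = 0b110000100
Split: l1_idx=6, l2_idx=0, offset=4
L1[6] = 3
L2[3][0] = 33
paddr = 33 * 16 + 4 = 532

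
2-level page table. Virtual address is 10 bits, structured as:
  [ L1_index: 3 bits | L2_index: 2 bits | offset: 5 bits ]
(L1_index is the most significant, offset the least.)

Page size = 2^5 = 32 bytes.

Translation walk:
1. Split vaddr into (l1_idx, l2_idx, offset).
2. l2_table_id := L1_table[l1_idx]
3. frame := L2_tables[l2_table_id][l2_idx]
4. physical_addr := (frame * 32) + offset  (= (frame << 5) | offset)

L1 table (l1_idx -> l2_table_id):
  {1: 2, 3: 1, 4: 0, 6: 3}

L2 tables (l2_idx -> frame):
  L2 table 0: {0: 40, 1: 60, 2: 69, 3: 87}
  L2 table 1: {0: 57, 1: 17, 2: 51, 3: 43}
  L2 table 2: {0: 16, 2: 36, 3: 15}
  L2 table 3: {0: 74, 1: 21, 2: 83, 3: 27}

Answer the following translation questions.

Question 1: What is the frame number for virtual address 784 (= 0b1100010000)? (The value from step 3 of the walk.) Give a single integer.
vaddr = 784: l1_idx=6, l2_idx=0
L1[6] = 3; L2[3][0] = 74

Answer: 74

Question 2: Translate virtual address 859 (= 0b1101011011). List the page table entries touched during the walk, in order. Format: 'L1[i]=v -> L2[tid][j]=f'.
Answer: L1[6]=3 -> L2[3][2]=83

Derivation:
vaddr = 859 = 0b1101011011
Split: l1_idx=6, l2_idx=2, offset=27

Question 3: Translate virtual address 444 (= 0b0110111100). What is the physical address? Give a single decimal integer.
Answer: 572

Derivation:
vaddr = 444 = 0b0110111100
Split: l1_idx=3, l2_idx=1, offset=28
L1[3] = 1
L2[1][1] = 17
paddr = 17 * 32 + 28 = 572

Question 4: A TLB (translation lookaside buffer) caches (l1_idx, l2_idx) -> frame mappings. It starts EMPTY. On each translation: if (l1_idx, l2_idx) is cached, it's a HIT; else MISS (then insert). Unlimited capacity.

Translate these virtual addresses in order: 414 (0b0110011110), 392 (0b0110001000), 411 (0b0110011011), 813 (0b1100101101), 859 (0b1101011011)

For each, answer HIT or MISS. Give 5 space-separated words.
vaddr=414: (3,0) not in TLB -> MISS, insert
vaddr=392: (3,0) in TLB -> HIT
vaddr=411: (3,0) in TLB -> HIT
vaddr=813: (6,1) not in TLB -> MISS, insert
vaddr=859: (6,2) not in TLB -> MISS, insert

Answer: MISS HIT HIT MISS MISS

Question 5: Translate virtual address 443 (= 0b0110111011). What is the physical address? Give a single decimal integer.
vaddr = 443 = 0b0110111011
Split: l1_idx=3, l2_idx=1, offset=27
L1[3] = 1
L2[1][1] = 17
paddr = 17 * 32 + 27 = 571

Answer: 571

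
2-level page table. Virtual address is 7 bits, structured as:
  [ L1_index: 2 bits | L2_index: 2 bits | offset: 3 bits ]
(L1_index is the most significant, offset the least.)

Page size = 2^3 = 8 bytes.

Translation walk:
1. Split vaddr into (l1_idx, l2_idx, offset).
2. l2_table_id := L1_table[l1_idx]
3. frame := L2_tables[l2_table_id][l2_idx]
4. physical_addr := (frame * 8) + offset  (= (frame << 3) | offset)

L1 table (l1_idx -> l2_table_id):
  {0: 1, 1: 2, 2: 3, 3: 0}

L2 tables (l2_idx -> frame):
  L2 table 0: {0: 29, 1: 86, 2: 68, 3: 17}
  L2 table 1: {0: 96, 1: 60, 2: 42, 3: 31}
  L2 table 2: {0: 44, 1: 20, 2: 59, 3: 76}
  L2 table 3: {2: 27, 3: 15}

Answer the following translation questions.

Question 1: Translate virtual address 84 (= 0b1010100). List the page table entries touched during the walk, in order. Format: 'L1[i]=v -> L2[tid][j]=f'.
Answer: L1[2]=3 -> L2[3][2]=27

Derivation:
vaddr = 84 = 0b1010100
Split: l1_idx=2, l2_idx=2, offset=4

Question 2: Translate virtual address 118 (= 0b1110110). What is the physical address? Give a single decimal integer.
vaddr = 118 = 0b1110110
Split: l1_idx=3, l2_idx=2, offset=6
L1[3] = 0
L2[0][2] = 68
paddr = 68 * 8 + 6 = 550

Answer: 550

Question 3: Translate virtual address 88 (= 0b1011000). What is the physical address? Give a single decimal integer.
vaddr = 88 = 0b1011000
Split: l1_idx=2, l2_idx=3, offset=0
L1[2] = 3
L2[3][3] = 15
paddr = 15 * 8 + 0 = 120

Answer: 120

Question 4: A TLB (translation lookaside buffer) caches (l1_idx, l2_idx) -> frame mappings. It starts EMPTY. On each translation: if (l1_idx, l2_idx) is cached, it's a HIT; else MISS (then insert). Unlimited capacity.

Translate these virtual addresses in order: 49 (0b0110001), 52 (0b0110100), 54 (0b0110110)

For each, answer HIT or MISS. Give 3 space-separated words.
vaddr=49: (1,2) not in TLB -> MISS, insert
vaddr=52: (1,2) in TLB -> HIT
vaddr=54: (1,2) in TLB -> HIT

Answer: MISS HIT HIT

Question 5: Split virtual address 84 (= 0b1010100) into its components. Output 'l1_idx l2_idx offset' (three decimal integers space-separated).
Answer: 2 2 4

Derivation:
vaddr = 84 = 0b1010100
  top 2 bits -> l1_idx = 2
  next 2 bits -> l2_idx = 2
  bottom 3 bits -> offset = 4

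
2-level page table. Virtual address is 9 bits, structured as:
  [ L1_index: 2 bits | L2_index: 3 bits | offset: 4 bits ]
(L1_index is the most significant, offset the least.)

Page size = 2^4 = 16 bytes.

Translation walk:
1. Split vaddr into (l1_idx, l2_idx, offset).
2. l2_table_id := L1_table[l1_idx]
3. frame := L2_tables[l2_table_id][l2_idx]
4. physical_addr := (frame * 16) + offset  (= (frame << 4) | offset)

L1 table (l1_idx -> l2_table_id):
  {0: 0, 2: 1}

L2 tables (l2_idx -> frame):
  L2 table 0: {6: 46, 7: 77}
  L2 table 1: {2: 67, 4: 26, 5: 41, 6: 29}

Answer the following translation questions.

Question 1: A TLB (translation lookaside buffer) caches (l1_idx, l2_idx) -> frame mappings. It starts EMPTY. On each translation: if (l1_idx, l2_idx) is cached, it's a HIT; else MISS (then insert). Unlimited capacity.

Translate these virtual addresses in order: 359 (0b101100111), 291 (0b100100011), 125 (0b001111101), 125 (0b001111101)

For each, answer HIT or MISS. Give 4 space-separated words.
vaddr=359: (2,6) not in TLB -> MISS, insert
vaddr=291: (2,2) not in TLB -> MISS, insert
vaddr=125: (0,7) not in TLB -> MISS, insert
vaddr=125: (0,7) in TLB -> HIT

Answer: MISS MISS MISS HIT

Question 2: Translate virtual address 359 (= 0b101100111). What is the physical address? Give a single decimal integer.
vaddr = 359 = 0b101100111
Split: l1_idx=2, l2_idx=6, offset=7
L1[2] = 1
L2[1][6] = 29
paddr = 29 * 16 + 7 = 471

Answer: 471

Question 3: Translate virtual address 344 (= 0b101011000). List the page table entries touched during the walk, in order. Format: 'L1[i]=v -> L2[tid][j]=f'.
vaddr = 344 = 0b101011000
Split: l1_idx=2, l2_idx=5, offset=8

Answer: L1[2]=1 -> L2[1][5]=41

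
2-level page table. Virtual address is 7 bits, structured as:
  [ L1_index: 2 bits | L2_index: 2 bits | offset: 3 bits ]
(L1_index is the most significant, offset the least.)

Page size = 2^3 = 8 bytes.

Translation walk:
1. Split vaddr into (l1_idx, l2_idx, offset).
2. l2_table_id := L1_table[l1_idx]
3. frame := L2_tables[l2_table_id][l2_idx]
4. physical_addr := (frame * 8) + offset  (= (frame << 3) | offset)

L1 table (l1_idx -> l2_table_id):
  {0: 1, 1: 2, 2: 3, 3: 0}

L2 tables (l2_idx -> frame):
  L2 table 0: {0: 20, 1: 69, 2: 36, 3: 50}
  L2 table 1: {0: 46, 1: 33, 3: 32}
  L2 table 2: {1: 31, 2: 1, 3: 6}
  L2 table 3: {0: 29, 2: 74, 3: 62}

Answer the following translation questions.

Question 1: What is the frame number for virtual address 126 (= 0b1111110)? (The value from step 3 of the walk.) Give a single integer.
vaddr = 126: l1_idx=3, l2_idx=3
L1[3] = 0; L2[0][3] = 50

Answer: 50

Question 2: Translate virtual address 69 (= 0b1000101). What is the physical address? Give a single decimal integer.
vaddr = 69 = 0b1000101
Split: l1_idx=2, l2_idx=0, offset=5
L1[2] = 3
L2[3][0] = 29
paddr = 29 * 8 + 5 = 237

Answer: 237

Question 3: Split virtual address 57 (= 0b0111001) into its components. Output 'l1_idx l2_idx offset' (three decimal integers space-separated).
vaddr = 57 = 0b0111001
  top 2 bits -> l1_idx = 1
  next 2 bits -> l2_idx = 3
  bottom 3 bits -> offset = 1

Answer: 1 3 1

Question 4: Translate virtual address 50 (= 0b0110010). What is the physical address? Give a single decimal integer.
Answer: 10

Derivation:
vaddr = 50 = 0b0110010
Split: l1_idx=1, l2_idx=2, offset=2
L1[1] = 2
L2[2][2] = 1
paddr = 1 * 8 + 2 = 10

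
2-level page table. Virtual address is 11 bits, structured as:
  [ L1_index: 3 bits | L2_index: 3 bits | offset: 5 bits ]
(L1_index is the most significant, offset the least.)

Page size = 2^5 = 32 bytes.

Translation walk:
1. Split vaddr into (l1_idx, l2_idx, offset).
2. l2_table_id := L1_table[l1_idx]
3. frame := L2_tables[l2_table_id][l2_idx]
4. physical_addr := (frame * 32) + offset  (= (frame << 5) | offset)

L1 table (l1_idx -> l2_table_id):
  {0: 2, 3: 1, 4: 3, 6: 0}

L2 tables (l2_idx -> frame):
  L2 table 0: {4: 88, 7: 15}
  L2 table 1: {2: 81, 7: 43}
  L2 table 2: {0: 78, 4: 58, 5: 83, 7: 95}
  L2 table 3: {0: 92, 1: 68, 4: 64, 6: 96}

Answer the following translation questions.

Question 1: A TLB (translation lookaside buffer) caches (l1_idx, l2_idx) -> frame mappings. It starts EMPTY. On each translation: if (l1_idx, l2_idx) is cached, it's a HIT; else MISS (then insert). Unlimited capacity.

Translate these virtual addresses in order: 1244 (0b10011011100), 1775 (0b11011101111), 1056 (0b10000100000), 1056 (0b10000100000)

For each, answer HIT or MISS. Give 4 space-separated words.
Answer: MISS MISS MISS HIT

Derivation:
vaddr=1244: (4,6) not in TLB -> MISS, insert
vaddr=1775: (6,7) not in TLB -> MISS, insert
vaddr=1056: (4,1) not in TLB -> MISS, insert
vaddr=1056: (4,1) in TLB -> HIT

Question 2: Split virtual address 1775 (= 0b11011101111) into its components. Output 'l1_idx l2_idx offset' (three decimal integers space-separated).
Answer: 6 7 15

Derivation:
vaddr = 1775 = 0b11011101111
  top 3 bits -> l1_idx = 6
  next 3 bits -> l2_idx = 7
  bottom 5 bits -> offset = 15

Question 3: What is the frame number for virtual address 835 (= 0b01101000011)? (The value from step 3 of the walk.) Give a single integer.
Answer: 81

Derivation:
vaddr = 835: l1_idx=3, l2_idx=2
L1[3] = 1; L2[1][2] = 81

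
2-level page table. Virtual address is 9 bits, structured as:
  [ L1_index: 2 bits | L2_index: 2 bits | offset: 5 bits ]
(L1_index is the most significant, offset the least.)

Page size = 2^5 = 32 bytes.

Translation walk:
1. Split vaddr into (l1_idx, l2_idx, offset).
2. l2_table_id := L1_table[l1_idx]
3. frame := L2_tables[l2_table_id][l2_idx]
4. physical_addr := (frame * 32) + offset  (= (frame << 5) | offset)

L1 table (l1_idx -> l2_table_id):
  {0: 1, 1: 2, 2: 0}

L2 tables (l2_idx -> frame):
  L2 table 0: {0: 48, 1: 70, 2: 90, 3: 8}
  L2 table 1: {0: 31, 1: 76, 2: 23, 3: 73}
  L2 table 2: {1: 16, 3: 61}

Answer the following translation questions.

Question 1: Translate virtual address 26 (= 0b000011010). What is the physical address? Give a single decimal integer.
Answer: 1018

Derivation:
vaddr = 26 = 0b000011010
Split: l1_idx=0, l2_idx=0, offset=26
L1[0] = 1
L2[1][0] = 31
paddr = 31 * 32 + 26 = 1018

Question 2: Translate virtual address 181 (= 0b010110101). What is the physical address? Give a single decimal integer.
Answer: 533

Derivation:
vaddr = 181 = 0b010110101
Split: l1_idx=1, l2_idx=1, offset=21
L1[1] = 2
L2[2][1] = 16
paddr = 16 * 32 + 21 = 533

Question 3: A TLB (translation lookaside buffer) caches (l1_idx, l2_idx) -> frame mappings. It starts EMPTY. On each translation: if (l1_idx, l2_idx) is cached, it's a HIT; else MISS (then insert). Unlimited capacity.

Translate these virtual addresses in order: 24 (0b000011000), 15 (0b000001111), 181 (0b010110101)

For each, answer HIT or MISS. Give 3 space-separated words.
vaddr=24: (0,0) not in TLB -> MISS, insert
vaddr=15: (0,0) in TLB -> HIT
vaddr=181: (1,1) not in TLB -> MISS, insert

Answer: MISS HIT MISS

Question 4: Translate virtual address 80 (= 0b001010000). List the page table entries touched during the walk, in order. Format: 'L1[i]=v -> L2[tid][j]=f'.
vaddr = 80 = 0b001010000
Split: l1_idx=0, l2_idx=2, offset=16

Answer: L1[0]=1 -> L2[1][2]=23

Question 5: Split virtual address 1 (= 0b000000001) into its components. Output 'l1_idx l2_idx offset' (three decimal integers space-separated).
Answer: 0 0 1

Derivation:
vaddr = 1 = 0b000000001
  top 2 bits -> l1_idx = 0
  next 2 bits -> l2_idx = 0
  bottom 5 bits -> offset = 1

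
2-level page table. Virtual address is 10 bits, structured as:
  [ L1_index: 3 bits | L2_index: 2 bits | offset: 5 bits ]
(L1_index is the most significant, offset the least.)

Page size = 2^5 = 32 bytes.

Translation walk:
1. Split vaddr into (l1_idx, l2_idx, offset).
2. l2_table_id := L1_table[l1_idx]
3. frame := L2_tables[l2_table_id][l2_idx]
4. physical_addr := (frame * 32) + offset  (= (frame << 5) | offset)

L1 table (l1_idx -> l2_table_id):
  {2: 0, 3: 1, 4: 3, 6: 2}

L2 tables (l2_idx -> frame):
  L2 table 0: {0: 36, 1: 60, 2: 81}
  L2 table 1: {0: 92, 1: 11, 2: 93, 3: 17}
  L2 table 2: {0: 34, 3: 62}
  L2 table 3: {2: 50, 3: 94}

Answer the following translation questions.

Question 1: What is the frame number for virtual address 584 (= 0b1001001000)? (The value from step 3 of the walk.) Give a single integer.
Answer: 50

Derivation:
vaddr = 584: l1_idx=4, l2_idx=2
L1[4] = 3; L2[3][2] = 50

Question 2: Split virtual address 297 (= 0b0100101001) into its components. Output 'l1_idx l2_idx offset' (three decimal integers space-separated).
Answer: 2 1 9

Derivation:
vaddr = 297 = 0b0100101001
  top 3 bits -> l1_idx = 2
  next 2 bits -> l2_idx = 1
  bottom 5 bits -> offset = 9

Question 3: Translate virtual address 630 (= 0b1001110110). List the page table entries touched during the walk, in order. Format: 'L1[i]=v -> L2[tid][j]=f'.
Answer: L1[4]=3 -> L2[3][3]=94

Derivation:
vaddr = 630 = 0b1001110110
Split: l1_idx=4, l2_idx=3, offset=22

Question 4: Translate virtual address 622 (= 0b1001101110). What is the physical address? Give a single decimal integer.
Answer: 3022

Derivation:
vaddr = 622 = 0b1001101110
Split: l1_idx=4, l2_idx=3, offset=14
L1[4] = 3
L2[3][3] = 94
paddr = 94 * 32 + 14 = 3022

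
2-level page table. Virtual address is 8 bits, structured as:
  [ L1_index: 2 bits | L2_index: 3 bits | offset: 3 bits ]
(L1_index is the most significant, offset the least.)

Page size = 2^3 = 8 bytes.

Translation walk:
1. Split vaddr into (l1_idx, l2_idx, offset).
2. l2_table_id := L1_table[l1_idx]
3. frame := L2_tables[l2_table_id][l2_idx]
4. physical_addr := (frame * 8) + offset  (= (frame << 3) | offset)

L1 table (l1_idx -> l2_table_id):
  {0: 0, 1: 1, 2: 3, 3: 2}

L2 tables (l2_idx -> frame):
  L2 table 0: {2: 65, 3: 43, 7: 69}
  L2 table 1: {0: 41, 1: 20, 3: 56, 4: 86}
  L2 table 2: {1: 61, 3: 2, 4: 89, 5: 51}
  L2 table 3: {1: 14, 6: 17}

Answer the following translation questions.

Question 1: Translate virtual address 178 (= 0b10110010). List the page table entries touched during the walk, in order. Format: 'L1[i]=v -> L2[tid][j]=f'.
vaddr = 178 = 0b10110010
Split: l1_idx=2, l2_idx=6, offset=2

Answer: L1[2]=3 -> L2[3][6]=17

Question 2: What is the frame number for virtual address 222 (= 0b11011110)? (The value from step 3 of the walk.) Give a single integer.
vaddr = 222: l1_idx=3, l2_idx=3
L1[3] = 2; L2[2][3] = 2

Answer: 2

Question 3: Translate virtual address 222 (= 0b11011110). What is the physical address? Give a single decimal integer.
vaddr = 222 = 0b11011110
Split: l1_idx=3, l2_idx=3, offset=6
L1[3] = 2
L2[2][3] = 2
paddr = 2 * 8 + 6 = 22

Answer: 22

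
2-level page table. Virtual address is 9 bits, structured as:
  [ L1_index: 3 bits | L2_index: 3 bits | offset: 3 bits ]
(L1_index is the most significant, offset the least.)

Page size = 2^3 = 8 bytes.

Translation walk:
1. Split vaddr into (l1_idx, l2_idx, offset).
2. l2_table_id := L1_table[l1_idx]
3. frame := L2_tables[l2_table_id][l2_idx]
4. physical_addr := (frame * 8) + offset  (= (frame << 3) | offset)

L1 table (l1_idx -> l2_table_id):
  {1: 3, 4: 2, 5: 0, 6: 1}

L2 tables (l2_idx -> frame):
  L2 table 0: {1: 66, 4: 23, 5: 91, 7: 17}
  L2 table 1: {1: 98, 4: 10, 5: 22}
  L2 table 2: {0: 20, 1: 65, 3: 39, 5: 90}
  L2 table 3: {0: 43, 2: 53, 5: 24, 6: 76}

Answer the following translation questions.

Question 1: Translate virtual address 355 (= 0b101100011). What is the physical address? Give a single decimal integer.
Answer: 187

Derivation:
vaddr = 355 = 0b101100011
Split: l1_idx=5, l2_idx=4, offset=3
L1[5] = 0
L2[0][4] = 23
paddr = 23 * 8 + 3 = 187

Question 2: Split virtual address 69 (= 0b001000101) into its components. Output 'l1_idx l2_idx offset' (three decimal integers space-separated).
Answer: 1 0 5

Derivation:
vaddr = 69 = 0b001000101
  top 3 bits -> l1_idx = 1
  next 3 bits -> l2_idx = 0
  bottom 3 bits -> offset = 5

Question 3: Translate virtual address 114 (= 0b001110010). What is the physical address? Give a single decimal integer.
vaddr = 114 = 0b001110010
Split: l1_idx=1, l2_idx=6, offset=2
L1[1] = 3
L2[3][6] = 76
paddr = 76 * 8 + 2 = 610

Answer: 610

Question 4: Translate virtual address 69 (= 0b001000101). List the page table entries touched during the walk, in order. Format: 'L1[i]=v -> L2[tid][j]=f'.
Answer: L1[1]=3 -> L2[3][0]=43

Derivation:
vaddr = 69 = 0b001000101
Split: l1_idx=1, l2_idx=0, offset=5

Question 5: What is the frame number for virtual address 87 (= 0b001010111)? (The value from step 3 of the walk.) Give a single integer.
Answer: 53

Derivation:
vaddr = 87: l1_idx=1, l2_idx=2
L1[1] = 3; L2[3][2] = 53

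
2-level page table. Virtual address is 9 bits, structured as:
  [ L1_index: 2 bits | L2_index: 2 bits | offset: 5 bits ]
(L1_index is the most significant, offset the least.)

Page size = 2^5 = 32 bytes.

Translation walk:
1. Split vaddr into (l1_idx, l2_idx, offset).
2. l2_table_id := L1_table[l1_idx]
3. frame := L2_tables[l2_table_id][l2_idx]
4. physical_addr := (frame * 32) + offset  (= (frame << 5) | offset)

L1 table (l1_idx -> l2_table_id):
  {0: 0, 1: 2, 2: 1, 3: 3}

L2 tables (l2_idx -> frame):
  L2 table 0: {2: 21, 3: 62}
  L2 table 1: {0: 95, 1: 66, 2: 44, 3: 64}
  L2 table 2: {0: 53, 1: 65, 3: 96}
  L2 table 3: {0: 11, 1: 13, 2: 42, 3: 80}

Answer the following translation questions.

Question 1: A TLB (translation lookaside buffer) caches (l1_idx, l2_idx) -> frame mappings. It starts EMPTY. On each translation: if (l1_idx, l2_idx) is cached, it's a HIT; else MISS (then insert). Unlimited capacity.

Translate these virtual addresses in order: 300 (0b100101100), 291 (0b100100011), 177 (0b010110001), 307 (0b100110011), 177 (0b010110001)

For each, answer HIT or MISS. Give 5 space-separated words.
vaddr=300: (2,1) not in TLB -> MISS, insert
vaddr=291: (2,1) in TLB -> HIT
vaddr=177: (1,1) not in TLB -> MISS, insert
vaddr=307: (2,1) in TLB -> HIT
vaddr=177: (1,1) in TLB -> HIT

Answer: MISS HIT MISS HIT HIT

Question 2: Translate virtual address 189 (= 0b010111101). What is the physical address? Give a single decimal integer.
Answer: 2109

Derivation:
vaddr = 189 = 0b010111101
Split: l1_idx=1, l2_idx=1, offset=29
L1[1] = 2
L2[2][1] = 65
paddr = 65 * 32 + 29 = 2109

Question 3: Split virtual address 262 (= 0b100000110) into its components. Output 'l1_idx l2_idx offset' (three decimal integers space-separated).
vaddr = 262 = 0b100000110
  top 2 bits -> l1_idx = 2
  next 2 bits -> l2_idx = 0
  bottom 5 bits -> offset = 6

Answer: 2 0 6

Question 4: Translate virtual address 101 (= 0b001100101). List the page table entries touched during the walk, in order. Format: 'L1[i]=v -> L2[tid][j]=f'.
Answer: L1[0]=0 -> L2[0][3]=62

Derivation:
vaddr = 101 = 0b001100101
Split: l1_idx=0, l2_idx=3, offset=5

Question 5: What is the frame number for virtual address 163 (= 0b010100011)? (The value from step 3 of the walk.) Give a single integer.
vaddr = 163: l1_idx=1, l2_idx=1
L1[1] = 2; L2[2][1] = 65

Answer: 65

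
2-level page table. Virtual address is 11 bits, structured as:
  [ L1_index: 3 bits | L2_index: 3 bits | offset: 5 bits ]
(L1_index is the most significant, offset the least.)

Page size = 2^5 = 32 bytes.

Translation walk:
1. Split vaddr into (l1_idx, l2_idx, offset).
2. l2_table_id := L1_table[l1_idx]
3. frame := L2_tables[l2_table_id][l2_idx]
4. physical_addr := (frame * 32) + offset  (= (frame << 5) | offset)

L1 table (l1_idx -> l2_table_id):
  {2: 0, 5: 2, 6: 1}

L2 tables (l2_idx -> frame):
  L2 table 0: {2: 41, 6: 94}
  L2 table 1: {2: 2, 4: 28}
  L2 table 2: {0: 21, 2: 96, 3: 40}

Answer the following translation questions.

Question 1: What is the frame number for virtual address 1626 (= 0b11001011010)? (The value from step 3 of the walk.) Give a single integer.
Answer: 2

Derivation:
vaddr = 1626: l1_idx=6, l2_idx=2
L1[6] = 1; L2[1][2] = 2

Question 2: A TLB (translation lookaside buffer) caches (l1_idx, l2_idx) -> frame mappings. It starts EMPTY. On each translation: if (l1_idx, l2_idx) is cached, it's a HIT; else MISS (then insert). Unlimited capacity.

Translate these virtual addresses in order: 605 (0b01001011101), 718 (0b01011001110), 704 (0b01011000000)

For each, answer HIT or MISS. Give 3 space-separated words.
vaddr=605: (2,2) not in TLB -> MISS, insert
vaddr=718: (2,6) not in TLB -> MISS, insert
vaddr=704: (2,6) in TLB -> HIT

Answer: MISS MISS HIT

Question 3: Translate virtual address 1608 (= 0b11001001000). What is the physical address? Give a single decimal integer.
vaddr = 1608 = 0b11001001000
Split: l1_idx=6, l2_idx=2, offset=8
L1[6] = 1
L2[1][2] = 2
paddr = 2 * 32 + 8 = 72

Answer: 72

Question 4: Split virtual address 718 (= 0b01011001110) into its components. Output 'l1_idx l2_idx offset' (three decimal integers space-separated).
vaddr = 718 = 0b01011001110
  top 3 bits -> l1_idx = 2
  next 3 bits -> l2_idx = 6
  bottom 5 bits -> offset = 14

Answer: 2 6 14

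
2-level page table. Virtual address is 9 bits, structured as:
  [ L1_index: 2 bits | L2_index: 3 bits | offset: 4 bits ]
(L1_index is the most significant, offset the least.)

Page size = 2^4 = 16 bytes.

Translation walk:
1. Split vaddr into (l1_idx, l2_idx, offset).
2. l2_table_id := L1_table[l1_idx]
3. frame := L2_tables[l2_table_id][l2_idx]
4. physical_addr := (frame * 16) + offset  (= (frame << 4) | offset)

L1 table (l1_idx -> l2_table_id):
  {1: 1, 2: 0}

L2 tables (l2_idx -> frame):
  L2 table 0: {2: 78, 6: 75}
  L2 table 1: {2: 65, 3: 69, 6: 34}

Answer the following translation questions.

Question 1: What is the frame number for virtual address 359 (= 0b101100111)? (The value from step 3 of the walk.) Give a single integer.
Answer: 75

Derivation:
vaddr = 359: l1_idx=2, l2_idx=6
L1[2] = 0; L2[0][6] = 75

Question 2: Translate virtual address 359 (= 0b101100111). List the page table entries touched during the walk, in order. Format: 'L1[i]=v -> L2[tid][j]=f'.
Answer: L1[2]=0 -> L2[0][6]=75

Derivation:
vaddr = 359 = 0b101100111
Split: l1_idx=2, l2_idx=6, offset=7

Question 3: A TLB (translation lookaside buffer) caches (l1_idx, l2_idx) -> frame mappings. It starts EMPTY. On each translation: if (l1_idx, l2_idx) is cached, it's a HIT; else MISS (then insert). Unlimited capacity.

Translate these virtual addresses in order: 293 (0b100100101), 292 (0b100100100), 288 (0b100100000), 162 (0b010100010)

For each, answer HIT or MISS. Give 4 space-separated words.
Answer: MISS HIT HIT MISS

Derivation:
vaddr=293: (2,2) not in TLB -> MISS, insert
vaddr=292: (2,2) in TLB -> HIT
vaddr=288: (2,2) in TLB -> HIT
vaddr=162: (1,2) not in TLB -> MISS, insert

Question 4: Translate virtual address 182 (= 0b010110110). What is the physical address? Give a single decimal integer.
Answer: 1110

Derivation:
vaddr = 182 = 0b010110110
Split: l1_idx=1, l2_idx=3, offset=6
L1[1] = 1
L2[1][3] = 69
paddr = 69 * 16 + 6 = 1110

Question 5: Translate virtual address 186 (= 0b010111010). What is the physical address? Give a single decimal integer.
vaddr = 186 = 0b010111010
Split: l1_idx=1, l2_idx=3, offset=10
L1[1] = 1
L2[1][3] = 69
paddr = 69 * 16 + 10 = 1114

Answer: 1114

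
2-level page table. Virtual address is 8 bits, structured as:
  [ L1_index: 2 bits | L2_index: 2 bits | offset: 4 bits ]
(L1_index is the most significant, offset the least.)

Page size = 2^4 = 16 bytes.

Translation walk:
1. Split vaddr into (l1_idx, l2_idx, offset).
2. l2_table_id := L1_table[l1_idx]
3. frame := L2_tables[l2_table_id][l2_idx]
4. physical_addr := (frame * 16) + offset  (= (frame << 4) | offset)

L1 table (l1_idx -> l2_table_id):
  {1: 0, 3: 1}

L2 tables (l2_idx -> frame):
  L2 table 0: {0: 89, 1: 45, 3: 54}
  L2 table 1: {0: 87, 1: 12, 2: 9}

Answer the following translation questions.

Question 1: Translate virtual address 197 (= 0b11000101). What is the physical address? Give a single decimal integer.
vaddr = 197 = 0b11000101
Split: l1_idx=3, l2_idx=0, offset=5
L1[3] = 1
L2[1][0] = 87
paddr = 87 * 16 + 5 = 1397

Answer: 1397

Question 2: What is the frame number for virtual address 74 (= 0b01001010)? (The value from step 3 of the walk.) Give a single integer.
vaddr = 74: l1_idx=1, l2_idx=0
L1[1] = 0; L2[0][0] = 89

Answer: 89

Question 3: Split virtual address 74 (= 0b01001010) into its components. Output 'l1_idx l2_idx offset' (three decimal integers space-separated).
vaddr = 74 = 0b01001010
  top 2 bits -> l1_idx = 1
  next 2 bits -> l2_idx = 0
  bottom 4 bits -> offset = 10

Answer: 1 0 10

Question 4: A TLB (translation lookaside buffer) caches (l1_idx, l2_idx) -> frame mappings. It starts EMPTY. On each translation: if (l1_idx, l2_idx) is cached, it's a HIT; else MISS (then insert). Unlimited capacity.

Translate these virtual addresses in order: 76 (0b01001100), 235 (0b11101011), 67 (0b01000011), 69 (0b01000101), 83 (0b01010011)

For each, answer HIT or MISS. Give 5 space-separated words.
vaddr=76: (1,0) not in TLB -> MISS, insert
vaddr=235: (3,2) not in TLB -> MISS, insert
vaddr=67: (1,0) in TLB -> HIT
vaddr=69: (1,0) in TLB -> HIT
vaddr=83: (1,1) not in TLB -> MISS, insert

Answer: MISS MISS HIT HIT MISS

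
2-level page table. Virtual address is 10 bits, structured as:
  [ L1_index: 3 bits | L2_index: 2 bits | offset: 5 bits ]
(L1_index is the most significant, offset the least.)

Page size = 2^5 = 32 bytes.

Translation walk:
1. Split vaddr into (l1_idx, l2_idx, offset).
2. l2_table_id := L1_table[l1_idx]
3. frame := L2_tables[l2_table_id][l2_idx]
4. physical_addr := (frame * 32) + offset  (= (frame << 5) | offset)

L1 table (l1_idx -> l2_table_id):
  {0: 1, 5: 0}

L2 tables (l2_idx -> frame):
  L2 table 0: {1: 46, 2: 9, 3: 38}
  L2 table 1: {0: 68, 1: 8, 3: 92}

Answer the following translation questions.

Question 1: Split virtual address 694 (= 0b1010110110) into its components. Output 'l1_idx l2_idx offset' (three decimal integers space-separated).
vaddr = 694 = 0b1010110110
  top 3 bits -> l1_idx = 5
  next 2 bits -> l2_idx = 1
  bottom 5 bits -> offset = 22

Answer: 5 1 22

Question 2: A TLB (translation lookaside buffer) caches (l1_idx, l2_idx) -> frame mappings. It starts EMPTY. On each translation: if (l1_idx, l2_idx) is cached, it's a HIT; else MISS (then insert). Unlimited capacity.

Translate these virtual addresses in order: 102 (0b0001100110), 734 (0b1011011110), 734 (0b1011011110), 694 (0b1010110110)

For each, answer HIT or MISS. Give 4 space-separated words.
vaddr=102: (0,3) not in TLB -> MISS, insert
vaddr=734: (5,2) not in TLB -> MISS, insert
vaddr=734: (5,2) in TLB -> HIT
vaddr=694: (5,1) not in TLB -> MISS, insert

Answer: MISS MISS HIT MISS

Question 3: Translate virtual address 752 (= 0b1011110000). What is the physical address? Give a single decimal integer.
Answer: 1232

Derivation:
vaddr = 752 = 0b1011110000
Split: l1_idx=5, l2_idx=3, offset=16
L1[5] = 0
L2[0][3] = 38
paddr = 38 * 32 + 16 = 1232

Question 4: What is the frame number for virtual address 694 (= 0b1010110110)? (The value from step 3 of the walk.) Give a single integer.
Answer: 46

Derivation:
vaddr = 694: l1_idx=5, l2_idx=1
L1[5] = 0; L2[0][1] = 46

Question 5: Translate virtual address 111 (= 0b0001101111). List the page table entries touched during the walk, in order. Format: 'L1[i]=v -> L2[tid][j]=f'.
vaddr = 111 = 0b0001101111
Split: l1_idx=0, l2_idx=3, offset=15

Answer: L1[0]=1 -> L2[1][3]=92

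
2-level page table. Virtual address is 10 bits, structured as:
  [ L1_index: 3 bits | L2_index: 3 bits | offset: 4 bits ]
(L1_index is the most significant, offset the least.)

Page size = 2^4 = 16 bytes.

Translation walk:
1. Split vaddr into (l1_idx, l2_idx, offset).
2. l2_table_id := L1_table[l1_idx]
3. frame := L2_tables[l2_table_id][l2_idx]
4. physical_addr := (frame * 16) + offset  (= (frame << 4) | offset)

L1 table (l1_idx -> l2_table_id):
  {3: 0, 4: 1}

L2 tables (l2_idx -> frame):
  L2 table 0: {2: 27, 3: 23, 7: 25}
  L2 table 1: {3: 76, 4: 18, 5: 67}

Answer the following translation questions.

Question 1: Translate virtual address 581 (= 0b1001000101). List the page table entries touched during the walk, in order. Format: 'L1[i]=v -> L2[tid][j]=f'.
Answer: L1[4]=1 -> L2[1][4]=18

Derivation:
vaddr = 581 = 0b1001000101
Split: l1_idx=4, l2_idx=4, offset=5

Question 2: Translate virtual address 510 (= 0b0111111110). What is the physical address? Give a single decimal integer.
Answer: 414

Derivation:
vaddr = 510 = 0b0111111110
Split: l1_idx=3, l2_idx=7, offset=14
L1[3] = 0
L2[0][7] = 25
paddr = 25 * 16 + 14 = 414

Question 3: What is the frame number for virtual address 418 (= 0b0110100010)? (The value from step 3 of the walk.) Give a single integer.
Answer: 27

Derivation:
vaddr = 418: l1_idx=3, l2_idx=2
L1[3] = 0; L2[0][2] = 27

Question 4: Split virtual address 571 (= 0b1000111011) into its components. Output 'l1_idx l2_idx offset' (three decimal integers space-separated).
Answer: 4 3 11

Derivation:
vaddr = 571 = 0b1000111011
  top 3 bits -> l1_idx = 4
  next 3 bits -> l2_idx = 3
  bottom 4 bits -> offset = 11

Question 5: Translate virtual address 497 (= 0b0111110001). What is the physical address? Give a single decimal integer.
vaddr = 497 = 0b0111110001
Split: l1_idx=3, l2_idx=7, offset=1
L1[3] = 0
L2[0][7] = 25
paddr = 25 * 16 + 1 = 401

Answer: 401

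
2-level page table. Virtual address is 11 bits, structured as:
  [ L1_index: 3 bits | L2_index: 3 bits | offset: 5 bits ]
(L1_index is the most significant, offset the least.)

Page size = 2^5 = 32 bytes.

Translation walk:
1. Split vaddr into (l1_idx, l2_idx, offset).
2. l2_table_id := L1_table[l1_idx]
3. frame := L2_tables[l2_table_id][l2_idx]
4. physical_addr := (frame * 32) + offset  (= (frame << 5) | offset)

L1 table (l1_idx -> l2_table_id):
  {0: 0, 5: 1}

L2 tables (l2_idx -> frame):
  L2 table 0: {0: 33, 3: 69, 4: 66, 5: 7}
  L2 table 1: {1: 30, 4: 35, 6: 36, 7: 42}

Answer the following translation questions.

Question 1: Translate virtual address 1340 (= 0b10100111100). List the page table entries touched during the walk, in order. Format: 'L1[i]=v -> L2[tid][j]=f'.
Answer: L1[5]=1 -> L2[1][1]=30

Derivation:
vaddr = 1340 = 0b10100111100
Split: l1_idx=5, l2_idx=1, offset=28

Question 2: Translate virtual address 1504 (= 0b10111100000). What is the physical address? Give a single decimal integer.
Answer: 1344

Derivation:
vaddr = 1504 = 0b10111100000
Split: l1_idx=5, l2_idx=7, offset=0
L1[5] = 1
L2[1][7] = 42
paddr = 42 * 32 + 0 = 1344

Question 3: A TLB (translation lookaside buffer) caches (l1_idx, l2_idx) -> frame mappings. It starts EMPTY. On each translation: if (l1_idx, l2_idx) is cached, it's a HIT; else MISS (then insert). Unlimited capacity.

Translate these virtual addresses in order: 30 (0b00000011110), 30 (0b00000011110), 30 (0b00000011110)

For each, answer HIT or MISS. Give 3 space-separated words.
vaddr=30: (0,0) not in TLB -> MISS, insert
vaddr=30: (0,0) in TLB -> HIT
vaddr=30: (0,0) in TLB -> HIT

Answer: MISS HIT HIT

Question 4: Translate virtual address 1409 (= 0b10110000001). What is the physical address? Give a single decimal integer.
vaddr = 1409 = 0b10110000001
Split: l1_idx=5, l2_idx=4, offset=1
L1[5] = 1
L2[1][4] = 35
paddr = 35 * 32 + 1 = 1121

Answer: 1121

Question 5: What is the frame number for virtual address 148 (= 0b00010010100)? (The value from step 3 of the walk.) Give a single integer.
vaddr = 148: l1_idx=0, l2_idx=4
L1[0] = 0; L2[0][4] = 66

Answer: 66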